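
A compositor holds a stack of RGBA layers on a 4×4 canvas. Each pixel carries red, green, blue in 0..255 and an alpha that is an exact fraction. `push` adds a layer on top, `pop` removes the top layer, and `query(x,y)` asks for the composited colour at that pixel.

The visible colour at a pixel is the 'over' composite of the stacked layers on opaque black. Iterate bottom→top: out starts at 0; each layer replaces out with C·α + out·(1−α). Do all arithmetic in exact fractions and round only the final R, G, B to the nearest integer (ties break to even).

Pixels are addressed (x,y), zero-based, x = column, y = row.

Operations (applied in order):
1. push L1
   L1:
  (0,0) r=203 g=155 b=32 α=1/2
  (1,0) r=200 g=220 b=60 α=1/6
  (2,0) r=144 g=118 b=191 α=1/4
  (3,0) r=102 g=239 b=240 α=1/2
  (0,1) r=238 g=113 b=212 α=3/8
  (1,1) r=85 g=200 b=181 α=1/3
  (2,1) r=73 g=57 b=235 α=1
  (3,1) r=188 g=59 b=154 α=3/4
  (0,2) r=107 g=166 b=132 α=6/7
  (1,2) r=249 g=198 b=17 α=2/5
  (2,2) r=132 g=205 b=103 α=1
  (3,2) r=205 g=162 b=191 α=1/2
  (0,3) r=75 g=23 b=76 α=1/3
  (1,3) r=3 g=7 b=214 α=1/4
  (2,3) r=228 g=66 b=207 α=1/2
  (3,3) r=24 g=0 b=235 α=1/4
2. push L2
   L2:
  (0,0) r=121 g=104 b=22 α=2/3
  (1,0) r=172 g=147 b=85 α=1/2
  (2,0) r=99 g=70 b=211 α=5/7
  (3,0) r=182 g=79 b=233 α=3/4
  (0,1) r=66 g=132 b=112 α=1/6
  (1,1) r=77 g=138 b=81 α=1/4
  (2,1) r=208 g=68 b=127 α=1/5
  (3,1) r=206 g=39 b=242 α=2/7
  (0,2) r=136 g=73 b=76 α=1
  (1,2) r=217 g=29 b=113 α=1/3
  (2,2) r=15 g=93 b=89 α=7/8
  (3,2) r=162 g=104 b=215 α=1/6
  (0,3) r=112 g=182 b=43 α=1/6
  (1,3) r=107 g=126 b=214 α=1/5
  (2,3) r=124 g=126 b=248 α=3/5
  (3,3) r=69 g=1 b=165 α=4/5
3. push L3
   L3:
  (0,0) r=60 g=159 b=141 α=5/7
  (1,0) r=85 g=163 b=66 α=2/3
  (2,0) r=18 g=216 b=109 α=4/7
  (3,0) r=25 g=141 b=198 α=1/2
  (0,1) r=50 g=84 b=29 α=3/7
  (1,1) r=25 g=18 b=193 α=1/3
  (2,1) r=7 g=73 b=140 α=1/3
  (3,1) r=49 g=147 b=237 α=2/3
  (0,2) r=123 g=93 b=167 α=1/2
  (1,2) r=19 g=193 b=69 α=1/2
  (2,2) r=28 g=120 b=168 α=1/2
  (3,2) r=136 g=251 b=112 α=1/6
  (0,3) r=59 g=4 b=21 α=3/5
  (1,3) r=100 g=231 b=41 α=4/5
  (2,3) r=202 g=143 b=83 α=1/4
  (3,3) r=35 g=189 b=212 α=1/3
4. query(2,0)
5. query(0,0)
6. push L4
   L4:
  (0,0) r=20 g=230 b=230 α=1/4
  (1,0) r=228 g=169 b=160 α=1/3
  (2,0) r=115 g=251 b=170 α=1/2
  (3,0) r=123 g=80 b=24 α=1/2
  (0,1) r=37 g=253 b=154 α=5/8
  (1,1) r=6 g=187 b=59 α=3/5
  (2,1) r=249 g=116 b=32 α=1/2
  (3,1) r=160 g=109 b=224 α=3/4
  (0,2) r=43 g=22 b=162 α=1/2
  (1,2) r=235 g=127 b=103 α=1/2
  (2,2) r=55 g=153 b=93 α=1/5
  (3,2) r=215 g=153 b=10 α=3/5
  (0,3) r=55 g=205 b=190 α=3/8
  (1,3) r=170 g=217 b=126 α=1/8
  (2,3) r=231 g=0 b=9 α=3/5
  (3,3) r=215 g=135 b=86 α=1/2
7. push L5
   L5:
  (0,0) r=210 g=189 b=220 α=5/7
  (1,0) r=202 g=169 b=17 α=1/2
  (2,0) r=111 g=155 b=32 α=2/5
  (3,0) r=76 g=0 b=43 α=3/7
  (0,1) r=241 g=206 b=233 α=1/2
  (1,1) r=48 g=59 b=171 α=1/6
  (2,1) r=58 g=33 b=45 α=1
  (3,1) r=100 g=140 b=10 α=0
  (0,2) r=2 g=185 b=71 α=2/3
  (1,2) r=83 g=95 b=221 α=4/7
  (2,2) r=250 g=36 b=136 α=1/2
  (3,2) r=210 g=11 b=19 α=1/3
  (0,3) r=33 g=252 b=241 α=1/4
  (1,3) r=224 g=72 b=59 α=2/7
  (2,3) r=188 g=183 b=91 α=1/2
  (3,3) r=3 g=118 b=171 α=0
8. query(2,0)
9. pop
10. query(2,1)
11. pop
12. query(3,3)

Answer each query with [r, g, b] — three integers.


query (2,0) [L1,L2,L3] — begin 0,0,0
+L1 (α=1/4) → [36, 59/2, 191/4]
+L2 (α=5/7) → [81, 409/7, 2301/14]
+L3 (α=4/7) → [45, 7275/49, 13007/98]
= [45, 148, 133]

query (0,0) [L1,L2,L3] — begin 0,0,0
+L1 (α=1/2) → [203/2, 155/2, 16]
+L2 (α=2/3) → [229/2, 571/6, 20]
+L3 (α=5/7) → [529/7, 2956/21, 745/7]
= [76, 141, 106]

query (2,0) [L1,L2,L3,L4,L5] — begin 0,0,0
after L1 α=1/4: [36, 59/2, 191/4]
after L2 α=5/7: [81, 409/7, 2301/14]
after L3 α=4/7: [45, 7275/49, 13007/98]
after L4 α=1/2: [80, 9787/49, 29667/196]
after L5 α=2/5: [462/5, 44551/245, 20309/196]
rounded: [92, 182, 104]

query (2,1) [L1,L2,L3,L4] — begin 0,0,0
+L1 (α=1) → [73, 57, 235]
+L2 (α=1/5) → [100, 296/5, 1067/5]
+L3 (α=1/3) → [69, 319/5, 2834/15]
+L4 (α=1/2) → [159, 899/10, 1657/15]
→ [159, 90, 110]

at x=3,y=3 over L1,L2,L3:
+L1 (α=1/4) → [6, 0, 235/4]
+L2 (α=4/5) → [282/5, 4/5, 575/4]
+L3 (α=1/3) → [739/15, 953/15, 333/2]
= [49, 64, 166]


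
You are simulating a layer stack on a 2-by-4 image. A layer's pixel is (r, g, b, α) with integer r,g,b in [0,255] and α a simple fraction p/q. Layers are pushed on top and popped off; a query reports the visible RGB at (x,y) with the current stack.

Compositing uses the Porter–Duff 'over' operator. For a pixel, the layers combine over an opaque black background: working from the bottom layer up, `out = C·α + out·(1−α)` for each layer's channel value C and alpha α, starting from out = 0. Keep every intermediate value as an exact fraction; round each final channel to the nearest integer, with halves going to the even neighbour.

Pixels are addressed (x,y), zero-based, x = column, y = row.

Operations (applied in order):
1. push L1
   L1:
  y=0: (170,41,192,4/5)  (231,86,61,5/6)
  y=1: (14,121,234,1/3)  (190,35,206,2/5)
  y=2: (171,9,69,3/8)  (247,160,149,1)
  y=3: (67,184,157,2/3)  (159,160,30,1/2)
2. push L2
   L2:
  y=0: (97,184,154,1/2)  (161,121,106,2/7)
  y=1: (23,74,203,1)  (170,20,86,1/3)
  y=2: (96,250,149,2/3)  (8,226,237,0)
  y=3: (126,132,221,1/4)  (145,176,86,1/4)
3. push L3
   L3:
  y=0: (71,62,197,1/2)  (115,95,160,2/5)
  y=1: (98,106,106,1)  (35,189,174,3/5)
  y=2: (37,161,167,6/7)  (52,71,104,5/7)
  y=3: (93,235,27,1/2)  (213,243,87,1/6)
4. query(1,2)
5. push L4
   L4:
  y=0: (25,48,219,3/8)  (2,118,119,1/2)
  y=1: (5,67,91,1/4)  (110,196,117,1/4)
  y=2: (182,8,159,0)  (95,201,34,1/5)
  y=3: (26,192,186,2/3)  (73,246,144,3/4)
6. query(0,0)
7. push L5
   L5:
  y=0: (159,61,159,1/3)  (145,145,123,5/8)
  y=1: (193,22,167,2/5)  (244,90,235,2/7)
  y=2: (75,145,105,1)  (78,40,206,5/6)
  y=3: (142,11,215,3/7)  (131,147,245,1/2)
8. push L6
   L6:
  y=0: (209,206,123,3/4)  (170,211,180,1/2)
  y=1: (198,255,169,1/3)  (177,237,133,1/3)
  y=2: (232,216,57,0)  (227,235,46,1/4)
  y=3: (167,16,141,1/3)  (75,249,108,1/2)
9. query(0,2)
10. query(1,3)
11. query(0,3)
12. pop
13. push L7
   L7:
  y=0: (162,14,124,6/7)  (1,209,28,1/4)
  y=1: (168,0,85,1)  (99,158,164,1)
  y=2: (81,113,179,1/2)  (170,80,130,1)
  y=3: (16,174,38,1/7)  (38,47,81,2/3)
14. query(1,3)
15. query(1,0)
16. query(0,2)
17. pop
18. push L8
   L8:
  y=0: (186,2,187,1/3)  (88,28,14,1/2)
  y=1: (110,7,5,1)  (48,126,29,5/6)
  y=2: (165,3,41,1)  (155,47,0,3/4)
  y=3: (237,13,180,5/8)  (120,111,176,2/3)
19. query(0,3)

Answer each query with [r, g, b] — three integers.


at x=1,y=2 over L1,L2,L3:
after L1 α=1: [247, 160, 149]
after L2 α=0: [247, 160, 149]
after L3 α=5/7: [754/7, 675/7, 818/7]
rounded: [108, 96, 117]

query (0,0) [L1,L2,L3,L4] — begin 0,0,0
L1 α=4/5: [136, 164/5, 768/5]
L2 α=1/2: [233/2, 542/5, 769/5]
L3 α=1/2: [375/4, 426/5, 877/5]
L4 α=3/8: [2175/32, 285/4, 767/4]
= [68, 71, 192]

at x=0,y=2 over L1,L2,L3,L4,L5,L6:
after L1 α=3/8: [513/8, 27/8, 207/8]
after L2 α=2/3: [683/8, 4027/24, 2591/24]
after L3 α=6/7: [2459/56, 27211/168, 26639/168]
after L4 α=0: [2459/56, 27211/168, 26639/168]
after L5 α=1: [75, 145, 105]
after L6 α=0: [75, 145, 105]
rounded: [75, 145, 105]

(1,3) stack=L1,L2,L3,L4,L5,L6; from [0,0,0]:
+L1 (α=1/2) → [159/2, 80, 15]
+L2 (α=1/4) → [767/8, 104, 131/4]
+L3 (α=1/6) → [5539/48, 763/6, 1003/24]
+L4 (α=3/4) → [16051/192, 5191/24, 11371/96]
+L5 (α=1/2) → [41203/384, 8719/48, 34891/192]
+L6 (α=1/2) → [70003/768, 20671/96, 55627/384]
→ [91, 215, 145]

(0,3) stack=L1,L2,L3,L4,L5,L6; from [0,0,0]:
+L1 (α=2/3) → [134/3, 368/3, 314/3]
+L2 (α=1/4) → [65, 125, 535/4]
+L3 (α=1/2) → [79, 180, 643/8]
+L4 (α=2/3) → [131/3, 188, 3619/24]
+L5 (α=3/7) → [1802/21, 785/7, 7489/42]
+L6 (α=1/3) → [7111/63, 1682/21, 10450/63]
→ [113, 80, 166]

at x=1,y=3 over L1,L2,L3,L4,L5,L7:
L1 α=1/2: [159/2, 80, 15]
L2 α=1/4: [767/8, 104, 131/4]
L3 α=1/6: [5539/48, 763/6, 1003/24]
L4 α=3/4: [16051/192, 5191/24, 11371/96]
L5 α=1/2: [41203/384, 8719/48, 34891/192]
L7 α=2/3: [70387/1152, 13231/144, 65995/576]
→ [61, 92, 115]

query (1,0) [L1,L2,L3,L4,L5,L7] — begin 0,0,0
+L1 (α=5/6) → [385/2, 215/3, 305/6]
+L2 (α=2/7) → [367/2, 1801/21, 2797/42]
+L3 (α=2/5) → [1561/10, 3131/35, 7277/70]
+L4 (α=1/2) → [1581/20, 7261/70, 15607/140]
+L5 (α=5/8) → [19243/160, 72533/560, 132921/1120]
+L7 (α=1/4) → [57889/640, 334639/2240, 430123/4480]
= [90, 149, 96]

at x=0,y=2 over L1,L2,L3,L4,L5,L7:
+L1 (α=3/8) → [513/8, 27/8, 207/8]
+L2 (α=2/3) → [683/8, 4027/24, 2591/24]
+L3 (α=6/7) → [2459/56, 27211/168, 26639/168]
+L4 (α=0) → [2459/56, 27211/168, 26639/168]
+L5 (α=1) → [75, 145, 105]
+L7 (α=1/2) → [78, 129, 142]
rounded: [78, 129, 142]

query (0,3) [L1,L2,L3,L4,L5,L8] — begin 0,0,0
L1 α=2/3: [134/3, 368/3, 314/3]
L2 α=1/4: [65, 125, 535/4]
L3 α=1/2: [79, 180, 643/8]
L4 α=2/3: [131/3, 188, 3619/24]
L5 α=3/7: [1802/21, 785/7, 7489/42]
L8 α=5/8: [10097/56, 1405/28, 20089/112]
= [180, 50, 179]


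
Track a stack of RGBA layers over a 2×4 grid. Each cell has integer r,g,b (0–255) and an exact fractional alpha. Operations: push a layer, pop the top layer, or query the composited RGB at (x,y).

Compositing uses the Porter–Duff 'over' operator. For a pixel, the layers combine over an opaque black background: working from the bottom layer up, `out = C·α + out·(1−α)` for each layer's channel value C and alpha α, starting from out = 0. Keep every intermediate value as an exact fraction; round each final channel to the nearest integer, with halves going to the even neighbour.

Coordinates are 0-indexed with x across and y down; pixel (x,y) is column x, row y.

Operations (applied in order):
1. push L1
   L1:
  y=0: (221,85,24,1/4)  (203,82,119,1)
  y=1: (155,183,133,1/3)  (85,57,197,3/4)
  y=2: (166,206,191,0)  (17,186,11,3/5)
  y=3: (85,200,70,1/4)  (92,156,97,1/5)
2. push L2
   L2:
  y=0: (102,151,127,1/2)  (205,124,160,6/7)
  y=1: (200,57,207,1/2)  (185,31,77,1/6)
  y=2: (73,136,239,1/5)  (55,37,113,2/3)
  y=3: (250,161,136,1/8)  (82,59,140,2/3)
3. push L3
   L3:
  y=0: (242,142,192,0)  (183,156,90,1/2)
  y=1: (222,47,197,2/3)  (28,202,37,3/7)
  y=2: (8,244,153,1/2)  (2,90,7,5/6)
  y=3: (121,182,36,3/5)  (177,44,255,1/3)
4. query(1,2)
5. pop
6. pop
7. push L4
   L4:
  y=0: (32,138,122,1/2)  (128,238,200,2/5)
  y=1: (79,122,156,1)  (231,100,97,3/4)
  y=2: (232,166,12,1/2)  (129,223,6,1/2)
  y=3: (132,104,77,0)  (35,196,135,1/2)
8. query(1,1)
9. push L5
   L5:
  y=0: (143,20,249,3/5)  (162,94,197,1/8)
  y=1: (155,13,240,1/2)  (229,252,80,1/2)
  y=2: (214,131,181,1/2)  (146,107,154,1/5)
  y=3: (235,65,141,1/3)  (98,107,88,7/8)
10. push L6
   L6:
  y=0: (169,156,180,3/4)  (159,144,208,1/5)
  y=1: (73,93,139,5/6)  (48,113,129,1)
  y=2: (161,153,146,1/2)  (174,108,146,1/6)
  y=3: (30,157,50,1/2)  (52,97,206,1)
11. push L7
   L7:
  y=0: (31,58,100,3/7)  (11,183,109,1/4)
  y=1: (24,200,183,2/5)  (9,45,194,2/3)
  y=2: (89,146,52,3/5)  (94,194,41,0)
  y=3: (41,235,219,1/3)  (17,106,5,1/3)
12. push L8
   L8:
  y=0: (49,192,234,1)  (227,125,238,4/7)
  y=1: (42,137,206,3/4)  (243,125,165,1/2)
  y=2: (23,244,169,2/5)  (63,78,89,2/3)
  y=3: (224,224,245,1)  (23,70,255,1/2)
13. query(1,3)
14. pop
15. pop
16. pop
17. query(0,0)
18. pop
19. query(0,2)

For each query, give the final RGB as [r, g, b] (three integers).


at x=1,y=2 over L1,L2,L3:
L1 α=3/5: [51/5, 558/5, 33/5]
L2 α=2/3: [601/15, 928/15, 1163/15]
L3 α=5/6: [751/90, 3839/45, 844/45]
→ [8, 85, 19]

at x=1,y=1 over L1,L4:
+L1 (α=3/4) → [255/4, 171/4, 591/4]
+L4 (α=3/4) → [3027/16, 1371/16, 1755/16]
→ [189, 86, 110]

at x=1,y=3 over L1,L4,L5,L6,L7,L8:
L1 α=1/5: [92/5, 156/5, 97/5]
L4 α=1/2: [267/10, 568/5, 386/5]
L5 α=7/8: [7127/80, 4313/40, 1733/20]
L6 α=1: [52, 97, 206]
L7 α=1/3: [121/3, 100, 139]
L8 α=1/2: [95/3, 85, 197]
rounded: [32, 85, 197]

query (0,0) [L1,L4,L5] — begin 0,0,0
after L1 α=1/4: [221/4, 85/4, 6]
after L4 α=1/2: [349/8, 637/8, 64]
after L5 α=3/5: [413/4, 877/20, 175]
→ [103, 44, 175]

at x=0,y=2 over L1,L4:
L1 α=0: [0, 0, 0]
L4 α=1/2: [116, 83, 6]
= [116, 83, 6]


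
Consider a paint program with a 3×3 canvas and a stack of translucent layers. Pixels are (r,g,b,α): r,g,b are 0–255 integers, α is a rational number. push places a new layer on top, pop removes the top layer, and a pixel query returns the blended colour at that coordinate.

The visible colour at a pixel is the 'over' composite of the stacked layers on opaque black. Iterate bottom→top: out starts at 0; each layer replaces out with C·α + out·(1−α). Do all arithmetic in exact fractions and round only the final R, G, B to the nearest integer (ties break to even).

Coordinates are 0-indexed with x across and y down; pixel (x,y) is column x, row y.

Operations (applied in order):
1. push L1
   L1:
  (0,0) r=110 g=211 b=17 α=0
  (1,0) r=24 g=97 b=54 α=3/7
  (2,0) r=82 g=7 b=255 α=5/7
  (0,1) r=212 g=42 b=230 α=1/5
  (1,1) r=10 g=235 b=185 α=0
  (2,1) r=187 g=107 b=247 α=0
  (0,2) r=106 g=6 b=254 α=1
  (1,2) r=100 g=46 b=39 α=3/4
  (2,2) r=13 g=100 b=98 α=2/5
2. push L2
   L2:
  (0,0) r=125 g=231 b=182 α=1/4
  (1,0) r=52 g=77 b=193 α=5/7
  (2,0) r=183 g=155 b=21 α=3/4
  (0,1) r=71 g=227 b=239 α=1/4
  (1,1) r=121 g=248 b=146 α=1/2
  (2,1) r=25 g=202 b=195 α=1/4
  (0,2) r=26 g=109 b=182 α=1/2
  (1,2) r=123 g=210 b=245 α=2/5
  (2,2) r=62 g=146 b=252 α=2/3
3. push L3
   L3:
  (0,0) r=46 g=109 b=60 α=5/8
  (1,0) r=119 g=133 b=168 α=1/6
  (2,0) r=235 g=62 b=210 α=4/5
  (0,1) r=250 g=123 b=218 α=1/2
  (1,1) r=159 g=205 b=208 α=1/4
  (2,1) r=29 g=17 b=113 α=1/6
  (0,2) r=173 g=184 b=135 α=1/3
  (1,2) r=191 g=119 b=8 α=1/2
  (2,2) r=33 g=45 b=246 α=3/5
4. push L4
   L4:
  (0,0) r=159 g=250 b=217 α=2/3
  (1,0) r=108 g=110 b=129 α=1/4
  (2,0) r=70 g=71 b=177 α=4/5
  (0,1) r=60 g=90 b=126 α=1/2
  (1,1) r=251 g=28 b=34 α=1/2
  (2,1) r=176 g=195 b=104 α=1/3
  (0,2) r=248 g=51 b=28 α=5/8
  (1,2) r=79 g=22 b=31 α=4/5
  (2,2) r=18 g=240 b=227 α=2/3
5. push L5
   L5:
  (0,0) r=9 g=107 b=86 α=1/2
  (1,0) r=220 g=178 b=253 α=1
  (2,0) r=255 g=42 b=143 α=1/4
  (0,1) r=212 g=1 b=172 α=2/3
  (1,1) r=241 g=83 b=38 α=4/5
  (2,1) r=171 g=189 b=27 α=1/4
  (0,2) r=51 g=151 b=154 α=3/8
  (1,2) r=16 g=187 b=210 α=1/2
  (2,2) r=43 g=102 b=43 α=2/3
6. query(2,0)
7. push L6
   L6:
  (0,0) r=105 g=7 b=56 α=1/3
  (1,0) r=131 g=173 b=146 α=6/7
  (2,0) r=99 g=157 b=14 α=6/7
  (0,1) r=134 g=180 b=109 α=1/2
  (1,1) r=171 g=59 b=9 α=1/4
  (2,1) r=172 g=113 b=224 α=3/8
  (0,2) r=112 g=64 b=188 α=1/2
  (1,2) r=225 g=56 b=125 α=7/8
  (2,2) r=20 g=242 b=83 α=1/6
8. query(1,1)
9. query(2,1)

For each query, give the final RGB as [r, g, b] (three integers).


at x=2,y=0 over L1,L2,L3,L4,L5:
after L1 α=5/7: [410/7, 5, 1275/7]
after L2 α=3/4: [4253/28, 235/2, 429/7]
after L3 α=4/5: [30573/140, 731/10, 6309/35]
after L4 α=4/5: [69773/700, 3571/50, 31089/175]
after L5 α=1/4: [387819/2800, 12813/200, 29573/175]
→ [139, 64, 169]

at x=1,y=1 over L1,L2,L3,L4,L5,L6:
+L1 (α=0) → [0, 0, 0]
+L2 (α=1/2) → [121/2, 124, 73]
+L3 (α=1/4) → [681/8, 577/4, 427/4]
+L4 (α=1/2) → [2689/16, 689/8, 563/8]
+L5 (α=4/5) → [18113/80, 669/8, 1779/40]
+L6 (α=1/4) → [68019/320, 2479/32, 5697/160]
rounded: [213, 77, 36]

(2,1) stack=L1,L2,L3,L4,L5,L6; from [0,0,0]:
+L1 (α=0) → [0, 0, 0]
+L2 (α=1/4) → [25/4, 101/2, 195/4]
+L3 (α=1/6) → [241/24, 539/12, 1427/24]
+L4 (α=1/3) → [2353/36, 1709/18, 2675/36]
+L5 (α=1/4) → [4405/48, 2843/24, 2999/48]
+L6 (α=3/8) → [46793/384, 22351/192, 47251/384]
rounded: [122, 116, 123]


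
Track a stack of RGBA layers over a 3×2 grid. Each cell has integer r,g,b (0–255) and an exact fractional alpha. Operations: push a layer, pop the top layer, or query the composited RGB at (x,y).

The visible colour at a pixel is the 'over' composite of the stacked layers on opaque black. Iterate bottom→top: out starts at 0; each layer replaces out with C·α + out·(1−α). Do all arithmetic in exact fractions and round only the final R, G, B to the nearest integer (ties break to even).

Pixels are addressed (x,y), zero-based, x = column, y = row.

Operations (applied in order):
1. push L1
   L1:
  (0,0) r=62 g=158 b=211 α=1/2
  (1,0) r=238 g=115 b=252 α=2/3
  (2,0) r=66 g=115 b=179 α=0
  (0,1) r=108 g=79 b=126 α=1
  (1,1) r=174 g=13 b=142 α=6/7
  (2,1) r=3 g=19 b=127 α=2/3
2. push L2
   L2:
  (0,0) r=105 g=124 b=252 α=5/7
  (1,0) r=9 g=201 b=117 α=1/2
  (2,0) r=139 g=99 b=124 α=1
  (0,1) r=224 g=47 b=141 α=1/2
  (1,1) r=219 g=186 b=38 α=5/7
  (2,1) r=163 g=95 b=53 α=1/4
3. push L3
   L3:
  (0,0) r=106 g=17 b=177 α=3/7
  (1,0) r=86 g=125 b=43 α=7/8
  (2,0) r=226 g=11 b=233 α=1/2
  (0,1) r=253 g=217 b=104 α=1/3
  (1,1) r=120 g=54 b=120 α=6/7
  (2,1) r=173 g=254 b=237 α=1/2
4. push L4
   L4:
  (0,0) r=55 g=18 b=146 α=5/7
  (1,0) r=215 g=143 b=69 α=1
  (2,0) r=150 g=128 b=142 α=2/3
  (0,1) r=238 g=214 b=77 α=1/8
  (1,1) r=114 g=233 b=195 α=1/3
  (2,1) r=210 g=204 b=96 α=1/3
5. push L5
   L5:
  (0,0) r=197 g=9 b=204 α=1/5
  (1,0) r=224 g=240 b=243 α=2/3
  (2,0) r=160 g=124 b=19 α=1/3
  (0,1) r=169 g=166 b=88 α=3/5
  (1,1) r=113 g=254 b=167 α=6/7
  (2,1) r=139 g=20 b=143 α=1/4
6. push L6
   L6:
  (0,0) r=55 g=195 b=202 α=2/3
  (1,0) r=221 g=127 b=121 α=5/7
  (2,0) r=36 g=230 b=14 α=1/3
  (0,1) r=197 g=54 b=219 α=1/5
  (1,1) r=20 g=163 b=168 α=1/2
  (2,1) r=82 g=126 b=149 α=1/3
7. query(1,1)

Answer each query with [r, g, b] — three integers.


(1,1) stack=L1,L2,L3,L4,L5,L6; from [0,0,0]:
L1 α=6/7: [1044/7, 78/7, 852/7]
L2 α=5/7: [9753/49, 6666/49, 3034/49]
L3 α=6/7: [45033/343, 22542/343, 38314/343]
L4 α=1/3: [43056/343, 125003/1029, 143513/1029]
L5 α=6/7: [275610/2401, 1693199/7203, 1174571/7203]
L6 α=1/2: [161815/2401, 1433644/7203, 2384675/14406]
rounded: [67, 199, 166]


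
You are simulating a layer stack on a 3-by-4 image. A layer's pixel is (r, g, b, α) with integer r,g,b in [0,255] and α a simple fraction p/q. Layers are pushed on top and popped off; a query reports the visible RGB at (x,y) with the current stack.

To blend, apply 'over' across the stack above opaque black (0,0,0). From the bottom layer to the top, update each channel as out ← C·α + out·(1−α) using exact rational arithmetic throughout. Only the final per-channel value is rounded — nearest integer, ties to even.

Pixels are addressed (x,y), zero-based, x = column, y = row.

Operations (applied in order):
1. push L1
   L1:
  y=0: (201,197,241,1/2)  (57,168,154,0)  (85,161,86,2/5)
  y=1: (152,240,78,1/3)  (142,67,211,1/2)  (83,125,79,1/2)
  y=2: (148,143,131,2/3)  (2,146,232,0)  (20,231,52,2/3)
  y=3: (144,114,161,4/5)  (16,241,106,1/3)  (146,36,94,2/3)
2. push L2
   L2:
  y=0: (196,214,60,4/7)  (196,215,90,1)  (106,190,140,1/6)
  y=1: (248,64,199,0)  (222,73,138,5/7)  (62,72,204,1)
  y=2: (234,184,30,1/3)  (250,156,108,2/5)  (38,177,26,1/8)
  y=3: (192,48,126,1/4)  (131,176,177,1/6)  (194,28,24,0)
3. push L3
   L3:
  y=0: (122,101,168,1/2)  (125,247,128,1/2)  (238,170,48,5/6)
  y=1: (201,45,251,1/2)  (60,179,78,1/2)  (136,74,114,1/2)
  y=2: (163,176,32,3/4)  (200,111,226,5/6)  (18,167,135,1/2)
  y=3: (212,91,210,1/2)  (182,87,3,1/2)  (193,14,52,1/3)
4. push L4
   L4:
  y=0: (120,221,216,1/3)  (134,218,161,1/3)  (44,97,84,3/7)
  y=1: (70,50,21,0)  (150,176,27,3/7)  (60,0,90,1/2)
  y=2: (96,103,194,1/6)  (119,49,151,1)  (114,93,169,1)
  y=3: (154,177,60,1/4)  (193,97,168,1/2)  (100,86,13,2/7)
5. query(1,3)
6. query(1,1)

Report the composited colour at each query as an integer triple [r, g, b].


query (1,3) [L1,L2,L3,L4] — begin 0,0,0
+L1 (α=1/3) → [16/3, 241/3, 106/3]
+L2 (α=1/6) → [473/18, 1733/18, 1061/18]
+L3 (α=1/2) → [3749/36, 3299/36, 1115/36]
+L4 (α=1/2) → [10697/72, 6791/72, 7163/72]
= [149, 94, 99]

at x=1,y=1 over L1,L2,L3,L4:
L1 α=1/2: [71, 67/2, 211/2]
L2 α=5/7: [1252/7, 432/7, 901/7]
L3 α=1/2: [836/7, 1685/14, 1447/14]
L4 α=3/7: [6494/49, 7066/49, 3461/49]
rounded: [133, 144, 71]


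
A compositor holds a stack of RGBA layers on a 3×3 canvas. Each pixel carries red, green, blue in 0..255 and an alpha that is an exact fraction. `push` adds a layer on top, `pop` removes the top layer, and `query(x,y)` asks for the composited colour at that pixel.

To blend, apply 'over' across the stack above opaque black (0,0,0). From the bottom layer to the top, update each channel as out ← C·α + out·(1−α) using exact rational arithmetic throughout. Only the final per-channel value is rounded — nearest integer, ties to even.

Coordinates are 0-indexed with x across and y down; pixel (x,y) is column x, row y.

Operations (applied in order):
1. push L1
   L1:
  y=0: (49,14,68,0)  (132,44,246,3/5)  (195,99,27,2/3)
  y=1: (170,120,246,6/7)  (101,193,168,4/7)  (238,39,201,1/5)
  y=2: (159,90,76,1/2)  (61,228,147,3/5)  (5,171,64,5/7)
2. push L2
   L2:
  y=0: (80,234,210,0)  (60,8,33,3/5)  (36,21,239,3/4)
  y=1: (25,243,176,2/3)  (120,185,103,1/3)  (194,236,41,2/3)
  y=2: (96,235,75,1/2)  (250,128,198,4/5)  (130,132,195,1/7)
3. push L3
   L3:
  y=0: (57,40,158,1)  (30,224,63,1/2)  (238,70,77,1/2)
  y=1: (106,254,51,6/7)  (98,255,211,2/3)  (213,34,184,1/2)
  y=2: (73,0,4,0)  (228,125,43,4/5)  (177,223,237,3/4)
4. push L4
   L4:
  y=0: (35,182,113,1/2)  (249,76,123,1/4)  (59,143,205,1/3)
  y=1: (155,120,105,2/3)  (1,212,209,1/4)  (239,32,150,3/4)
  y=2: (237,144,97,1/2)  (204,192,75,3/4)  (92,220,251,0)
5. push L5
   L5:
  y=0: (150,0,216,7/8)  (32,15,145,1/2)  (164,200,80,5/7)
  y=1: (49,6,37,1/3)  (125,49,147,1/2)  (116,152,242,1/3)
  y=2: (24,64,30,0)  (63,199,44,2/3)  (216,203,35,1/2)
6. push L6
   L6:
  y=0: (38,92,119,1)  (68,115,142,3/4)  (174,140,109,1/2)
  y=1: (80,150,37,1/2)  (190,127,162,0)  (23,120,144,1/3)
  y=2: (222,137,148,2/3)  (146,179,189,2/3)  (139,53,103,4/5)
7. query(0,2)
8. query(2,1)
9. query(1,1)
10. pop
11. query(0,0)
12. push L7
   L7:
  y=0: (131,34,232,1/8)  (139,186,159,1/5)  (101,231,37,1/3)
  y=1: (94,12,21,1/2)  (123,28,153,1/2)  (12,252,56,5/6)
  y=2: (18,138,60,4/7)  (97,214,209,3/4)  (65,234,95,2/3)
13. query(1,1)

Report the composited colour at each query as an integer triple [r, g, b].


query (0,2) [L1,L2,L3,L4,L5,L6] — begin 0,0,0
L1 α=1/2: [159/2, 45, 38]
L2 α=1/2: [351/4, 140, 113/2]
L3 α=0: [351/4, 140, 113/2]
L4 α=1/2: [1299/8, 142, 307/4]
L5 α=0: [1299/8, 142, 307/4]
L6 α=2/3: [1617/8, 416/3, 497/4]
→ [202, 139, 124]

at x=2,y=1 over L1,L2,L3,L4,L5,L6:
+L1 (α=1/5) → [238/5, 39/5, 201/5]
+L2 (α=2/3) → [726/5, 2399/15, 611/15]
+L3 (α=1/2) → [1791/10, 2909/30, 3371/30]
+L4 (α=3/4) → [8961/40, 5789/120, 16871/120]
+L5 (α=1/3) → [11281/60, 14909/180, 31391/180]
+L6 (α=1/3) → [11971/90, 25709/270, 44351/270]
→ [133, 95, 164]

query (1,1) [L1,L2,L3,L4,L5,L6] — begin 0,0,0
after L1 α=4/7: [404/7, 772/7, 96]
after L2 α=1/3: [1648/21, 2839/21, 295/3]
after L3 α=2/3: [5764/63, 13549/63, 1561/9]
after L4 α=1/4: [5785/84, 18001/84, 547/3]
after L5 α=1/2: [16285/168, 22117/168, 494/3]
after L6 α=0: [16285/168, 22117/168, 494/3]
= [97, 132, 165]

(0,0) stack=L1,L2,L3,L4,L5; from [0,0,0]:
after L1 α=0: [0, 0, 0]
after L2 α=0: [0, 0, 0]
after L3 α=1: [57, 40, 158]
after L4 α=1/2: [46, 111, 271/2]
after L5 α=7/8: [137, 111/8, 3295/16]
= [137, 14, 206]

at x=1,y=1 over L1,L2,L3,L4,L5,L7:
L1 α=4/7: [404/7, 772/7, 96]
L2 α=1/3: [1648/21, 2839/21, 295/3]
L3 α=2/3: [5764/63, 13549/63, 1561/9]
L4 α=1/4: [5785/84, 18001/84, 547/3]
L5 α=1/2: [16285/168, 22117/168, 494/3]
L7 α=1/2: [36949/336, 26821/336, 953/6]
= [110, 80, 159]


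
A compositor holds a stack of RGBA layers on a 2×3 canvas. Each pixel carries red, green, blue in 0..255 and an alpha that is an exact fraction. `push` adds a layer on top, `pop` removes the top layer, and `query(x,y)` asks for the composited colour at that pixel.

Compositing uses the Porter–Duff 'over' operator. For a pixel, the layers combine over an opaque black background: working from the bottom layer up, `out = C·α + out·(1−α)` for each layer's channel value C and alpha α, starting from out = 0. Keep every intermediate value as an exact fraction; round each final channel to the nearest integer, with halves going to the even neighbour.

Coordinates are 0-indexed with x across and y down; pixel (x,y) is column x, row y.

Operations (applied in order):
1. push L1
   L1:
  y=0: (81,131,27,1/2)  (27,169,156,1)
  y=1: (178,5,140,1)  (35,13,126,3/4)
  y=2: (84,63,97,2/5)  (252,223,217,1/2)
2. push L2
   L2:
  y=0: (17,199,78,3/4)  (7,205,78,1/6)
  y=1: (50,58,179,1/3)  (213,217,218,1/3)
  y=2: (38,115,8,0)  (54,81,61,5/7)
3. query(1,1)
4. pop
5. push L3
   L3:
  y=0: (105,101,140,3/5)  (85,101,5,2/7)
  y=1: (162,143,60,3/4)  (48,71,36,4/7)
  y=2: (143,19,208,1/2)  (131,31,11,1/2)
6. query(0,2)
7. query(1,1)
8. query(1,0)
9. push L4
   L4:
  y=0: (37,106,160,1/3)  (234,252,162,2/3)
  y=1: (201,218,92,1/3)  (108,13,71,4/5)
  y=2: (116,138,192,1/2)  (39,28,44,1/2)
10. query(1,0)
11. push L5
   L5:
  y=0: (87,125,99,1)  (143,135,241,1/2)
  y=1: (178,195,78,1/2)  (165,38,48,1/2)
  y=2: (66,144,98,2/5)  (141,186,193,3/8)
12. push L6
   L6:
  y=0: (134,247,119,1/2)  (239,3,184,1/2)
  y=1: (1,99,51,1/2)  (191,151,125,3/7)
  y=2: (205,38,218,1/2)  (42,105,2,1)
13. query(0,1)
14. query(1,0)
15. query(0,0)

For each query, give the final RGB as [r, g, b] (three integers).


query (1,1) [L1,L2] — begin 0,0,0
after L1 α=3/4: [105/4, 39/4, 189/2]
after L2 α=1/3: [177/2, 473/6, 407/3]
rounded: [88, 79, 136]

(0,2) stack=L1,L3; from [0,0,0]:
L1 α=2/5: [168/5, 126/5, 194/5]
L3 α=1/2: [883/10, 221/10, 617/5]
rounded: [88, 22, 123]

at x=1,y=1 over L1,L3:
+L1 (α=3/4) → [105/4, 39/4, 189/2]
+L3 (α=4/7) → [1083/28, 179/4, 855/14]
= [39, 45, 61]

(1,0) stack=L1,L3; from [0,0,0]:
after L1 α=1: [27, 169, 156]
after L3 α=2/7: [305/7, 1047/7, 790/7]
→ [44, 150, 113]

(1,0) stack=L1,L3,L4; from [0,0,0]:
after L1 α=1: [27, 169, 156]
after L3 α=2/7: [305/7, 1047/7, 790/7]
after L4 α=2/3: [3581/21, 1525/7, 3058/21]
→ [171, 218, 146]

at x=0,y=1 over L1,L3,L4,L5,L6:
L1 α=1: [178, 5, 140]
L3 α=3/4: [166, 217/2, 80]
L4 α=1/3: [533/3, 145, 84]
L5 α=1/2: [1067/6, 170, 81]
L6 α=1/2: [1073/12, 269/2, 66]
= [89, 134, 66]

query (1,0) [L1,L3,L4,L5,L6] — begin 0,0,0
+L1 (α=1) → [27, 169, 156]
+L3 (α=2/7) → [305/7, 1047/7, 790/7]
+L4 (α=2/3) → [3581/21, 1525/7, 3058/21]
+L5 (α=1/2) → [3292/21, 1235/7, 8119/42]
+L6 (α=1/2) → [8311/42, 628/7, 15847/84]
= [198, 90, 189]

(0,0) stack=L1,L3,L4,L5,L6; from [0,0,0]:
after L1 α=1/2: [81/2, 131/2, 27/2]
after L3 α=3/5: [396/5, 434/5, 447/5]
after L4 α=1/3: [977/15, 466/5, 1694/15]
after L5 α=1: [87, 125, 99]
after L6 α=1/2: [221/2, 186, 109]
→ [110, 186, 109]


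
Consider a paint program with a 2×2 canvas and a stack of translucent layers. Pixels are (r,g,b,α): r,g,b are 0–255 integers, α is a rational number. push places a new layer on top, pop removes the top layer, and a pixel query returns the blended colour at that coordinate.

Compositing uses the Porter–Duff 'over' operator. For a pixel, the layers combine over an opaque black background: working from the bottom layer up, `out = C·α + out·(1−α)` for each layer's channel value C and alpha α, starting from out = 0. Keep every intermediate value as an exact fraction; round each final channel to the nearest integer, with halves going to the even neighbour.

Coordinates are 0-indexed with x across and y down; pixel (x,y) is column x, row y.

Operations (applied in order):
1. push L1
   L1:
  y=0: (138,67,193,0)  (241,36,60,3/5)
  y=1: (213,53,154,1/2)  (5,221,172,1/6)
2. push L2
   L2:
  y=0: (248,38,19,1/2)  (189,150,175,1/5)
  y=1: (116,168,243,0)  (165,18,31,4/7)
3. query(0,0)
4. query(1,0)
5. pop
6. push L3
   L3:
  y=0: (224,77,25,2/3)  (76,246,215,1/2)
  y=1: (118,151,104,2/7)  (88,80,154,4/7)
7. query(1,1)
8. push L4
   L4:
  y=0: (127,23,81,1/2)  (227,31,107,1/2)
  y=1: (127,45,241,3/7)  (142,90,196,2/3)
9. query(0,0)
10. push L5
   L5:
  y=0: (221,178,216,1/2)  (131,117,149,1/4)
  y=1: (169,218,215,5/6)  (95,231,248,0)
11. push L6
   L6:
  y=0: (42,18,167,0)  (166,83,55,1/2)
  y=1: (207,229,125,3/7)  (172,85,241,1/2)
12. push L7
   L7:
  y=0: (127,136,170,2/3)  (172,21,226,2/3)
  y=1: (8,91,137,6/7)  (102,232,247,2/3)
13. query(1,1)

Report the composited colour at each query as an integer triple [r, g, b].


at x=0,y=0 over L1,L2:
+L1 (α=0) → [0, 0, 0]
+L2 (α=1/2) → [124, 19, 19/2]
→ [124, 19, 10]

query (1,0) [L1,L2] — begin 0,0,0
L1 α=3/5: [723/5, 108/5, 36]
L2 α=1/5: [3837/25, 1182/25, 319/5]
→ [153, 47, 64]

at x=1,y=1 over L1,L3:
L1 α=1/6: [5/6, 221/6, 86/3]
L3 α=4/7: [709/14, 123/2, 702/7]
rounded: [51, 62, 100]

query (0,0) [L1,L3,L4] — begin 0,0,0
L1 α=0: [0, 0, 0]
L3 α=2/3: [448/3, 154/3, 50/3]
L4 α=1/2: [829/6, 223/6, 293/6]
→ [138, 37, 49]

query (1,1) [L1,L3,L4,L5,L6,L7] — begin 0,0,0
after L1 α=1/6: [5/6, 221/6, 86/3]
after L3 α=4/7: [709/14, 123/2, 702/7]
after L4 α=2/3: [4685/42, 161/2, 3446/21]
after L5 α=0: [4685/42, 161/2, 3446/21]
after L6 α=1/2: [11909/84, 331/4, 8507/42]
after L7 α=2/3: [29045/252, 729/4, 29255/126]
rounded: [115, 182, 232]


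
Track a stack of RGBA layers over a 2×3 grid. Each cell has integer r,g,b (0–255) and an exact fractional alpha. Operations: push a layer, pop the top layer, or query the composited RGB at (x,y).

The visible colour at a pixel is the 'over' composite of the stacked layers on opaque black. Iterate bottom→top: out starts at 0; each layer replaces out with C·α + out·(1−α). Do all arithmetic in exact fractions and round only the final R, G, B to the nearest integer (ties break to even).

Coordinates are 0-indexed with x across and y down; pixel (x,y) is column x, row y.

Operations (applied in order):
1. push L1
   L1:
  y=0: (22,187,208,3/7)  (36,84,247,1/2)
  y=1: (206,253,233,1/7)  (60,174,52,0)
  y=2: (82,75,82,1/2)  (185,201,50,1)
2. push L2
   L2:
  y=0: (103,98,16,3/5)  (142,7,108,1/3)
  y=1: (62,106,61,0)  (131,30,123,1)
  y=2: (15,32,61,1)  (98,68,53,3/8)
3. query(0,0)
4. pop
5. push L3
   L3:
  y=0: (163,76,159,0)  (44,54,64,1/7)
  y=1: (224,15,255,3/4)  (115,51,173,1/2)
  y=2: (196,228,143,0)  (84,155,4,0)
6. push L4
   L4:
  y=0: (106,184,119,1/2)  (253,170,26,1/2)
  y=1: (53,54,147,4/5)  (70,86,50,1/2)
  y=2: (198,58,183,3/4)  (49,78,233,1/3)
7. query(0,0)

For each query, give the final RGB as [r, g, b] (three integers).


query (0,0) [L1,L2] — begin 0,0,0
+L1 (α=3/7) → [66/7, 561/7, 624/7]
+L2 (α=3/5) → [459/7, 636/7, 1584/35]
→ [66, 91, 45]

(0,0) stack=L1,L3,L4; from [0,0,0]:
+L1 (α=3/7) → [66/7, 561/7, 624/7]
+L3 (α=0) → [66/7, 561/7, 624/7]
+L4 (α=1/2) → [404/7, 1849/14, 1457/14]
→ [58, 132, 104]


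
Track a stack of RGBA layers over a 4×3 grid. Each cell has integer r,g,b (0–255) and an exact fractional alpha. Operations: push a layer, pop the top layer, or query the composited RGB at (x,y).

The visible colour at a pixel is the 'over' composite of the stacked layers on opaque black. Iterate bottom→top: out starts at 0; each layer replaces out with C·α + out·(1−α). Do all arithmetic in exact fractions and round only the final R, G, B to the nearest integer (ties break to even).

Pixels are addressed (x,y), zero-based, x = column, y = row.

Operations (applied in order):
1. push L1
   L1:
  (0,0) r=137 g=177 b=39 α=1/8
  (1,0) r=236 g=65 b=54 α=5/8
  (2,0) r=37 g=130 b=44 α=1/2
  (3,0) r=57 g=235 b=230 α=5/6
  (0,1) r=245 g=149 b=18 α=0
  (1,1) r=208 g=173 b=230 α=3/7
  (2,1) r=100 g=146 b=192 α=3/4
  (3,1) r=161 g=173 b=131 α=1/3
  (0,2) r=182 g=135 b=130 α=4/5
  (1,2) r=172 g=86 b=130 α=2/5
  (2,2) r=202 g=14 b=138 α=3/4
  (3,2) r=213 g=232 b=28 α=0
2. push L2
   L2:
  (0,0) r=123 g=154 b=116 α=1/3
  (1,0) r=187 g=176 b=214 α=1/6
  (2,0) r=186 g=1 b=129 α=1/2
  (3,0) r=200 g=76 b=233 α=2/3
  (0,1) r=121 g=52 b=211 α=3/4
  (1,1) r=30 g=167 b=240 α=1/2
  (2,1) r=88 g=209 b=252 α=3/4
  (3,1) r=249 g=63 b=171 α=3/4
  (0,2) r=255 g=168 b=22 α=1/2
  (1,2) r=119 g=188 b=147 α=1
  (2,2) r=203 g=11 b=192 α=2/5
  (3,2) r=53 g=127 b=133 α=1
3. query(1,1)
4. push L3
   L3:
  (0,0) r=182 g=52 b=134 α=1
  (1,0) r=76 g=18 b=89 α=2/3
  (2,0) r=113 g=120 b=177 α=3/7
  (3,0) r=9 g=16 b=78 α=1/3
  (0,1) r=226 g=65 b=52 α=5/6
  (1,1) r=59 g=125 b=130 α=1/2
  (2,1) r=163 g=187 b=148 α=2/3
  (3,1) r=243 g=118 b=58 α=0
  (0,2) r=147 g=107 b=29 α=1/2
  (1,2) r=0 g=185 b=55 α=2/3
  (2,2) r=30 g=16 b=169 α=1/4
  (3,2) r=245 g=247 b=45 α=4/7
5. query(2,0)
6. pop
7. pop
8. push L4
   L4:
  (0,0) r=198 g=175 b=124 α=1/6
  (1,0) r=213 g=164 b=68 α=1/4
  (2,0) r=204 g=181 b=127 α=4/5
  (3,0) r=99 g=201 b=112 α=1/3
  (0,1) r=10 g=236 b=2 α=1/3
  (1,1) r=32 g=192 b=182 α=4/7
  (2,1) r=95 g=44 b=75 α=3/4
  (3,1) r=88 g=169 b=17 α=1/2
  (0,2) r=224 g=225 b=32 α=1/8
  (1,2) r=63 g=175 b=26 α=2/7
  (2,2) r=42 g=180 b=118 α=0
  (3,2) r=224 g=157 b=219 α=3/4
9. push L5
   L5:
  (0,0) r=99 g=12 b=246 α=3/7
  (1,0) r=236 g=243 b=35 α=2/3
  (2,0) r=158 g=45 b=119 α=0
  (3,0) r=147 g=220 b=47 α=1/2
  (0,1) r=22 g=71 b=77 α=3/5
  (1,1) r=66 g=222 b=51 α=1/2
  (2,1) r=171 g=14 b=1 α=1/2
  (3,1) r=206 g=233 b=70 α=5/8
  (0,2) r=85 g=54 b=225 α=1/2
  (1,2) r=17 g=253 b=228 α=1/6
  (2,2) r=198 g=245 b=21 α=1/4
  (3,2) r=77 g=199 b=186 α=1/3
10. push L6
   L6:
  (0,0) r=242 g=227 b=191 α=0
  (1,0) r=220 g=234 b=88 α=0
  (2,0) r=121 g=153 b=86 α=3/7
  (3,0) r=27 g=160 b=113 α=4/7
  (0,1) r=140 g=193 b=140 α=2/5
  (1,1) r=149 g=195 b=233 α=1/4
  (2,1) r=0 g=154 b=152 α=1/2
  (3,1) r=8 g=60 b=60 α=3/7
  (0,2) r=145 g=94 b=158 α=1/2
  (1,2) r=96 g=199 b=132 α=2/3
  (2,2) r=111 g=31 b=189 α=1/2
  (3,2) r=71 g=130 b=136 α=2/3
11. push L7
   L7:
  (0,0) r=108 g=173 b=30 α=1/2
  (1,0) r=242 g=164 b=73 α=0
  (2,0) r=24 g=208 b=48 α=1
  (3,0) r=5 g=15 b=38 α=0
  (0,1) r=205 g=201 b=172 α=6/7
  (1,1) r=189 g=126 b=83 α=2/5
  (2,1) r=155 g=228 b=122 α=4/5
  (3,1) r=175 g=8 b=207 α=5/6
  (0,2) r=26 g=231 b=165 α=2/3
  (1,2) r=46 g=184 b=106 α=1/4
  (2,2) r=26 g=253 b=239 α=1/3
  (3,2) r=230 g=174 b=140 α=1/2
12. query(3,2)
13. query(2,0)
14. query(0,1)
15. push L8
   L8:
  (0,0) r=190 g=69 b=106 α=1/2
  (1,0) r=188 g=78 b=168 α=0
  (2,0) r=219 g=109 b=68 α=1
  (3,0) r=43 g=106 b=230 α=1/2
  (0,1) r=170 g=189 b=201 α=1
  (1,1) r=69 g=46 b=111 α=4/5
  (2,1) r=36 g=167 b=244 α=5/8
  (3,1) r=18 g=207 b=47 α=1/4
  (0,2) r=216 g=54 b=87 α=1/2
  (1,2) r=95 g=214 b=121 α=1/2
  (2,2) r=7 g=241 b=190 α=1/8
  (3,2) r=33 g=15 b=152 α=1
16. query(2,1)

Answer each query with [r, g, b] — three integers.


query (1,1) [L1,L2] — begin 0,0,0
+L1 (α=3/7) → [624/7, 519/7, 690/7]
+L2 (α=1/2) → [417/7, 844/7, 1185/7]
rounded: [60, 121, 169]

(2,0) stack=L1,L2,L3; from [0,0,0]:
+L1 (α=1/2) → [37/2, 65, 22]
+L2 (α=1/2) → [409/4, 33, 151/2]
+L3 (α=3/7) → [748/7, 492/7, 119]
→ [107, 70, 119]

at x=3,y=2 over L1,L4,L5,L6,L7:
L1 α=0: [0, 0, 0]
L4 α=3/4: [168, 471/4, 657/4]
L5 α=1/3: [413/3, 869/6, 343/2]
L6 α=2/3: [839/9, 2429/18, 887/6]
L7 α=1/2: [2909/18, 5561/36, 1727/12]
rounded: [162, 154, 144]

query (2,0) [L1,L4,L5,L6,L7] — begin 0,0,0
+L1 (α=1/2) → [37/2, 65, 22]
+L4 (α=4/5) → [1669/10, 789/5, 106]
+L5 (α=0) → [1669/10, 789/5, 106]
+L6 (α=3/7) → [5153/35, 5451/35, 682/7]
+L7 (α=1) → [24, 208, 48]
→ [24, 208, 48]

(0,1) stack=L1,L4,L5,L6,L7; from [0,0,0]:
+L1 (α=0) → [0, 0, 0]
+L4 (α=1/3) → [10/3, 236/3, 2/3]
+L5 (α=3/5) → [218/15, 1111/15, 697/15]
+L6 (α=2/5) → [1618/25, 3041/25, 2097/25]
+L7 (α=6/7) → [4624/25, 33191/175, 27897/175]
= [185, 190, 159]

(2,1) stack=L1,L4,L5,L6,L7,L8; from [0,0,0]:
+L1 (α=3/4) → [75, 219/2, 144]
+L4 (α=3/4) → [90, 483/8, 369/4]
+L5 (α=1/2) → [261/2, 595/16, 373/8]
+L6 (α=1/2) → [261/4, 3059/32, 1589/16]
+L7 (α=4/5) → [2741/20, 32243/160, 9397/80]
+L8 (α=5/8) → [11823/160, 230329/1280, 125791/640]
= [74, 180, 197]


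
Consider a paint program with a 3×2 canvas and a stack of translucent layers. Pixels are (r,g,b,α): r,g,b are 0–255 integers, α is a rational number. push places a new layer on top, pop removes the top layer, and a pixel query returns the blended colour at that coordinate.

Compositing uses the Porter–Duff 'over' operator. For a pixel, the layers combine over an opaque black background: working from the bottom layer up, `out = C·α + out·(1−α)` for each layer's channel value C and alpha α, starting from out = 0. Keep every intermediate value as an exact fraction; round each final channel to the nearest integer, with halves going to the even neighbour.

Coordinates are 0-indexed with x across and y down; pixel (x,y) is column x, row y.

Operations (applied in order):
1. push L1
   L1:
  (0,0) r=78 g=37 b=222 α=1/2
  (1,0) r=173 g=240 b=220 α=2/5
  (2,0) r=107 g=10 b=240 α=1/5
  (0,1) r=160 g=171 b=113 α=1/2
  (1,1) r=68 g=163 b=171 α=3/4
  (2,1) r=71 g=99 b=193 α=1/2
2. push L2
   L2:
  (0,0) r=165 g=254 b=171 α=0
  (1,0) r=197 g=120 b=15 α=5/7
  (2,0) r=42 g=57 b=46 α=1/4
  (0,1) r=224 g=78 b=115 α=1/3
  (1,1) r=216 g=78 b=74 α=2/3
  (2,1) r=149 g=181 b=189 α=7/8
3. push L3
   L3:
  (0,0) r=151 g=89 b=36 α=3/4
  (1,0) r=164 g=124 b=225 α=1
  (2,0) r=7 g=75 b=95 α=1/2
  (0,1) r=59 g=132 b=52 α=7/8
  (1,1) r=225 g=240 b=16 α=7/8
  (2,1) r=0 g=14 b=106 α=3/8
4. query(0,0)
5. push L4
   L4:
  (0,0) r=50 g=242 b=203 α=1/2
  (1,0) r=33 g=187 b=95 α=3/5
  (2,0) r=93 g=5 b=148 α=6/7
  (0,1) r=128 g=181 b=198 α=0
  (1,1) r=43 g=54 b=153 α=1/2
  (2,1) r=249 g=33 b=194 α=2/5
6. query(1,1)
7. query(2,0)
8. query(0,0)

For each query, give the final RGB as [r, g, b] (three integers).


query (0,0) [L1,L2,L3] — begin 0,0,0
after L1 α=1/2: [39, 37/2, 111]
after L2 α=0: [39, 37/2, 111]
after L3 α=3/4: [123, 571/8, 219/4]
rounded: [123, 71, 55]

at x=1,y=1 over L1,L2,L3,L4:
+L1 (α=3/4) → [51, 489/4, 513/4]
+L2 (α=2/3) → [161, 371/4, 1105/12]
+L3 (α=7/8) → [217, 7091/32, 2449/96]
+L4 (α=1/2) → [130, 8819/64, 17137/192]
→ [130, 138, 89]

query (2,0) [L1,L2,L3,L4] — begin 0,0,0
L1 α=1/5: [107/5, 2, 48]
L2 α=1/4: [531/20, 63/4, 95/2]
L3 α=1/2: [671/40, 363/8, 285/4]
L4 α=6/7: [22991/280, 603/56, 3837/28]
→ [82, 11, 137]

query (0,0) [L1,L2,L3,L4] — begin 0,0,0
+L1 (α=1/2) → [39, 37/2, 111]
+L2 (α=0) → [39, 37/2, 111]
+L3 (α=3/4) → [123, 571/8, 219/4]
+L4 (α=1/2) → [173/2, 2507/16, 1031/8]
→ [86, 157, 129]


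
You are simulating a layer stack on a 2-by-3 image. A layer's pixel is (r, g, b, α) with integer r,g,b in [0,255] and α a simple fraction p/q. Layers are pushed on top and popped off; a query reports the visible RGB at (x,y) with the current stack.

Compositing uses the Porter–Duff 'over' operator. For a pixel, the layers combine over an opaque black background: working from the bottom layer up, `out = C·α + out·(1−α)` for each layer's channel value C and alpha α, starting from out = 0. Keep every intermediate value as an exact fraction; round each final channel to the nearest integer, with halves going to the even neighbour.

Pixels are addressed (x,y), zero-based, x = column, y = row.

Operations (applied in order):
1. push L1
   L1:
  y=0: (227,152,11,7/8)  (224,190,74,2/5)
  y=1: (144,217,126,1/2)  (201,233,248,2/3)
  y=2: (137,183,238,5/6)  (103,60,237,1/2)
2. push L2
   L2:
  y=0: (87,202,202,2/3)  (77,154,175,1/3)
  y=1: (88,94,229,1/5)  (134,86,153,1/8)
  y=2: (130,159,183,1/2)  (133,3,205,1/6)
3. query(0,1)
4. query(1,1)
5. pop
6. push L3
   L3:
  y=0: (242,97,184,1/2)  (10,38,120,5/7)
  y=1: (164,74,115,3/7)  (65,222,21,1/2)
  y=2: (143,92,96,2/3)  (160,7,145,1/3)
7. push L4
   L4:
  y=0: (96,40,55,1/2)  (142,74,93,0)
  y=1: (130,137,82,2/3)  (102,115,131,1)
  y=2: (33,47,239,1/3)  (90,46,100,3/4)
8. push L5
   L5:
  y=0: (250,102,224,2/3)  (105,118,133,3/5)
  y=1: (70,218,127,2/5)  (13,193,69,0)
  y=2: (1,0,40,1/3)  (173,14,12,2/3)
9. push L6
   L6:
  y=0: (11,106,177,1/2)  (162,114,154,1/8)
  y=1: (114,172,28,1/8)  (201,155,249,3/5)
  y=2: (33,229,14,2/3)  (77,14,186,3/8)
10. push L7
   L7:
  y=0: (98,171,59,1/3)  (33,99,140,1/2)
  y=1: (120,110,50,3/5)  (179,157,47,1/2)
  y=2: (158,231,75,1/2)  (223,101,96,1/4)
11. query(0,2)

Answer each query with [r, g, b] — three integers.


(0,1) stack=L1,L2; from [0,0,0]:
L1 α=1/2: [72, 217/2, 63]
L2 α=1/5: [376/5, 528/5, 481/5]
→ [75, 106, 96]

at x=1,y=1 over L1,L2:
+L1 (α=2/3) → [134, 466/3, 496/3]
+L2 (α=1/8) → [134, 440/3, 3931/24]
= [134, 147, 164]

at x=0,y=2 over L1,L3,L4,L5,L6,L7:
after L1 α=5/6: [685/6, 305/2, 595/3]
after L3 α=2/3: [2401/18, 673/6, 1171/9]
after L4 α=1/3: [2698/27, 814/9, 4493/27]
after L5 α=1/3: [5423/81, 1628/27, 10066/81]
after L6 α=2/3: [10769/243, 13994/81, 12334/243]
after L7 α=1/2: [49163/486, 32705/162, 30559/486]
rounded: [101, 202, 63]
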